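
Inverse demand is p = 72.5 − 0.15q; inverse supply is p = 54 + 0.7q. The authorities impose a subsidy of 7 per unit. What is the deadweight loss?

28.82

Competitive equilibrium: 72.5 − 0.15q = 54 + 0.7q → q* = 21.7647, p* = 69.2353.
The subsidy lowers effective supply by 7: p = 47 + 0.7q.
New quantity: 72.5 − 0.15q = 47 + 0.7q → q' = 30.
Overproduction Δq = 30 − 21.7647 = 8.2353; wedge = subsidy = 7.
Welfare loss = ½ × 8.2353 × 7 = 28.82.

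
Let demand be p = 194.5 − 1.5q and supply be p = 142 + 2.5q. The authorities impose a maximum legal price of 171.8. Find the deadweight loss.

2.90

Competitive equilibrium: 194.5 − 1.5q = 142 + 2.5q → q* = 13.125, p* = 174.8125.
At the ceiling p = 171.8, quantity supplied = (171.8 − 142)/2.5 = 11.92.
Willingness to pay at q' = 11.92: 194.5 − 1.5·11.92 = 176.62.
Δq = 13.125 − 11.92 = 1.205; wedge = 176.62 − 171.8 = 4.82.
The triangle = ½ × 1.205 × 4.82 = 2.90.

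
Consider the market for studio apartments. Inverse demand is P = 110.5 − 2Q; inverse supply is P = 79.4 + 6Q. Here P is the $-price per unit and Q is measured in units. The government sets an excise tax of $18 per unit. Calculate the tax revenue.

Competitive equilibrium: 110.5 − 2Q = 79.4 + 6Q → Q* = 3.8875, P* = 102.725.
With the tax, the buyer price exceeds the seller price by 18: (110.5 − 2Q) − (79.4 + 6Q) = 18 → Q' = 1.6375.
Tax revenue = 18 × 1.6375 = $29.475.

$29.475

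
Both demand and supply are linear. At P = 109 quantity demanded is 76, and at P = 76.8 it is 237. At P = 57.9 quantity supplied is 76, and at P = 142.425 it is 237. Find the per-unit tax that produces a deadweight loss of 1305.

Demand slope = (76.8 − 109)/(237 − 76) = −0.2, so P = 124.2 − 0.2Q.
Supply slope = (142.425 − 57.9)/(237 − 76) = 0.525, so P = 18 + 0.525Q.
Competitive equilibrium: 124.2 − 0.2Q = 18 + 0.525Q → Q* = 146.4828, P* = 94.9034.
A tax t gives ΔQ = t/0.725 and wedge t, so DWL = t²/1.45.
t²/1.45 = 1305 → t² = 1892.25 → t = 43.5.

43.5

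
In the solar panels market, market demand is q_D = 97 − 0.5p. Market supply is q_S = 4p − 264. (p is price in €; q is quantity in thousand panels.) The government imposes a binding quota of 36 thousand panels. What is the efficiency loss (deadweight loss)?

In inverse form: demand p = 194 − 2q, supply p = 66 + 0.25q.
Competitive equilibrium: 194 − 2q = 66 + 0.25q → q* = 56.8889, p* = 80.2222.
At q = 36: demand price = 194 − 2·36 = 122; supply price = 66 + 0.25·36 = 75.
Δq = 56.8889 − 36 = 20.8889; wedge = 122 − 75 = 47.
The triangle = ½ × 20.8889 × 47 = €490.89 thousand.

€490.89 thousand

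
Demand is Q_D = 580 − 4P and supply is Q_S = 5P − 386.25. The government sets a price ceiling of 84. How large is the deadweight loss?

In inverse form: demand P = 145 − 0.25Q, supply P = 77.25 + 0.2Q.
Competitive equilibrium: 145 − 0.25Q = 77.25 + 0.2Q → Q* = 150.5556, P* = 107.3611.
At the ceiling P = 84, quantity supplied = (84 − 77.25)/0.2 = 33.75.
Willingness to pay at Q' = 33.75: 145 − 0.25·33.75 = 136.5625.
ΔQ = 150.5556 − 33.75 = 116.8056; wedge = 136.5625 − 84 = 52.5625.
DWL = ½ × 116.8056 × 52.5625 = 3069.80.

3069.80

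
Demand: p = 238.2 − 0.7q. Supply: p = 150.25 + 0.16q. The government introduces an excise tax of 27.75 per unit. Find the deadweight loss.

447.71

Competitive equilibrium: 238.2 − 0.7q = 150.25 + 0.16q → q* = 102.2674, p* = 166.6128.
With the tax, the buyer price exceeds the seller price by 27.75: (238.2 − 0.7q) − (150.25 + 0.16q) = 27.75 → q' = 70.
Δq = 102.2674 − 70 = 32.2674; the wedge equals the tax, 27.75.
DWL = ½ × 32.2674 × 27.75 = 447.71.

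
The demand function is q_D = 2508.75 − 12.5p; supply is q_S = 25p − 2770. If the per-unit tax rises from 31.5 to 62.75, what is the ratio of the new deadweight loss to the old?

In inverse form: demand p = 200.7 − 0.08q, supply p = 110.8 + 0.04q.
Competitive equilibrium: 200.7 − 0.08q = 110.8 + 0.04q → q* = 749.1667, p* = 140.7667.
For a per-unit tax t: Δq = t/0.12, so DWL = ½·t·(t/0.12) = t²/0.24.
At t = 31.5: DWL = 4134.375. At t = 62.75: DWL = 16406.510.
Ratio = (62.75/31.5)² = 3.968.

3.968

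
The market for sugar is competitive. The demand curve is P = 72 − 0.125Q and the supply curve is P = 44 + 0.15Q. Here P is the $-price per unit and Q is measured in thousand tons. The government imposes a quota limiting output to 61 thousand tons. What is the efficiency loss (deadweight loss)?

$229.09 thousand

Competitive equilibrium: 72 − 0.125Q = 44 + 0.15Q → Q* = 101.8182, P* = 59.2727.
At Q = 61: demand price = 72 − 0.125·61 = 64.375; supply price = 44 + 0.15·61 = 53.15.
ΔQ = 101.8182 − 61 = 40.8182; wedge = 64.375 − 53.15 = 11.225.
Deadweight loss = ½ × 40.8182 × 11.225 = $229.09 thousand.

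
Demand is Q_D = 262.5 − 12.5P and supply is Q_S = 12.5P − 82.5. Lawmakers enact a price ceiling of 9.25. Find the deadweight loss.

In inverse form: demand P = 21 − 0.08Q, supply P = 6.6 + 0.08Q.
Competitive equilibrium: 21 − 0.08Q = 6.6 + 0.08Q → Q* = 90, P* = 13.8.
At the ceiling P = 9.25, quantity supplied = (9.25 − 6.6)/0.08 = 33.125.
Willingness to pay at Q' = 33.125: 21 − 0.08·33.125 = 18.35.
ΔQ = 90 − 33.125 = 56.875; wedge = 18.35 − 9.25 = 9.1.
DWL = ½ × 56.875 × 9.1 = 258.78.

258.78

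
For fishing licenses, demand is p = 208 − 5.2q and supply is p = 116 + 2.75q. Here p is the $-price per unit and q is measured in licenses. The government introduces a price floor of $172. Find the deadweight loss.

Competitive equilibrium: 208 − 5.2q = 116 + 2.75q → q* = 11.5723, p* = 147.8239.
At the floor p = 172, quantity demanded = (208 − 172)/5.2 = 6.9231.
Sellers' marginal cost at q' = 6.9231: 116 + 2.75·6.9231 = 135.0385.
Δq = 11.5723 − 6.9231 = 4.6492; wedge = 172 − 135.0385 = 36.9615.
The triangle = ½ × 4.6492 × 36.9615 = $85.92.

$85.92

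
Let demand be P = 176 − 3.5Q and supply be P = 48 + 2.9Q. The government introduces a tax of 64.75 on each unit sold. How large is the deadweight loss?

Competitive equilibrium: 176 − 3.5Q = 48 + 2.9Q → Q* = 20, P* = 106.
With the tax, the buyer price exceeds the seller price by 64.75: (176 − 3.5Q) − (48 + 2.9Q) = 64.75 → Q' = 9.8828.
ΔQ = 20 − 9.8828 = 10.1172; the wedge equals the tax, 64.75.
DWL = ½ × 10.1172 × 64.75 = 327.54.

327.54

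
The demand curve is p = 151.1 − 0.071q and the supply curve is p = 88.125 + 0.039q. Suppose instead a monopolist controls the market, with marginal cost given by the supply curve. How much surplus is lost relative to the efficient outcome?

Competitive equilibrium: 151.1 − 0.071q = 88.125 + 0.039q → q* = 572.5, p* = 110.4525.
Marginal revenue: MR = 151.1 − 0.142q. Set MR = MC: 151.1 − 0.142q = 88.125 + 0.039q → q_m = 347.9282.
Price p_m = 151.1 − 0.071·347.9282 = 126.3971; MC(q_m) = 88.125 + 0.039·347.9282 = 101.6942.
Competitive q* = 572.5, so Δq = 224.5718; wedge = 126.3971 − 101.6942 = 24.7029.
DWL = ½ × 224.5718 × 24.7029 = 2773.79.

2773.79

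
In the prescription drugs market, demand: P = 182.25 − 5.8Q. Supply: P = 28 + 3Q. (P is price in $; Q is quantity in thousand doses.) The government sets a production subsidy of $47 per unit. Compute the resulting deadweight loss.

$125.51 thousand

Competitive equilibrium: 182.25 − 5.8Q = 28 + 3Q → Q* = 17.5284, P* = 80.5852.
The subsidy lowers effective supply by 47: P = 3Q − 19.
New quantity: 182.25 − 5.8Q = 3Q − 19 → Q' = 22.8693.
Overproduction ΔQ = 22.8693 − 17.5284 = 5.3409; wedge = subsidy = 47.
Welfare loss = ½ × 5.3409 × 47 = $125.51 thousand.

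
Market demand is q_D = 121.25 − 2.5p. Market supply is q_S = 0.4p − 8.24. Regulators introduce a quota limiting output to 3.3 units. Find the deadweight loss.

In inverse form: demand p = 48.5 − 0.4q, supply p = 20.6 + 2.5q.
Competitive equilibrium: 48.5 − 0.4q = 20.6 + 2.5q → q* = 9.6207, p* = 44.6517.
At q = 3.3: demand price = 48.5 − 0.4·3.3 = 47.18; supply price = 20.6 + 2.5·3.3 = 28.85.
Δq = 9.6207 − 3.3 = 6.3207; wedge = 47.18 − 28.85 = 18.33.
Welfare loss = ½ × 6.3207 × 18.33 = 57.93.

57.93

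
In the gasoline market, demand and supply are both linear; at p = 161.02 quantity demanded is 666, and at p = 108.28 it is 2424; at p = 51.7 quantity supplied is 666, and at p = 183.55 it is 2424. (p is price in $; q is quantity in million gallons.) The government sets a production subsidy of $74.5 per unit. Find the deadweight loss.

Demand slope = (108.28 − 161.02)/(2424 − 666) = −0.03, so p = 181 − 0.03q.
Supply slope = (183.55 − 51.7)/(2424 − 666) = 0.075, so p = 1.75 + 0.075q.
Competitive equilibrium: 181 − 0.03q = 1.75 + 0.075q → q* = 1707.1429, p* = 129.7857.
The subsidy lowers effective supply by 74.5: p = 0.075q − 72.75.
New quantity: 181 − 0.03q = 0.075q − 72.75 → q' = 2416.6667.
Overproduction Δq = 2416.6667 − 1707.1429 = 709.5238; wedge = subsidy = 74.5.
Welfare loss = ½ × 709.5238 × 74.5 = $26429.76 million.

$26429.76 million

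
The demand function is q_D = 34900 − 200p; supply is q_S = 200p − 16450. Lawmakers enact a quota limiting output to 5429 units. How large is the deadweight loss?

72048.08

In inverse form: demand p = 174.5 − 0.005q, supply p = 82.25 + 0.005q.
Competitive equilibrium: 174.5 − 0.005q = 82.25 + 0.005q → q* = 9225, p* = 128.375.
At q = 5429: demand price = 174.5 − 0.005·5429 = 147.355; supply price = 82.25 + 0.005·5429 = 109.395.
Δq = 9225 − 5429 = 3796; wedge = 147.355 − 109.395 = 37.96.
The triangle = ½ × 3796 × 37.96 = 72048.08.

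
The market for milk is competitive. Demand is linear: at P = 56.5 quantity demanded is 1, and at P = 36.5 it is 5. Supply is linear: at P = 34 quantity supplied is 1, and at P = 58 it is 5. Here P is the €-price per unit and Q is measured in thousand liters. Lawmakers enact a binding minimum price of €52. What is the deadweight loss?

Demand slope = (36.5 − 56.5)/(5 − 1) = −5, so P = 61.5 − 5Q.
Supply slope = (58 − 34)/(5 − 1) = 6, so P = 28 + 6Q.
Competitive equilibrium: 61.5 − 5Q = 28 + 6Q → Q* = 3.0455, P* = 46.2727.
At the floor P = 52, quantity demanded = (61.5 − 52)/5 = 1.9.
Sellers' marginal cost at Q' = 1.9: 28 + 6·1.9 = 39.4.
ΔQ = 3.0455 − 1.9 = 1.1455; wedge = 52 − 39.4 = 12.6.
The triangle = ½ × 1.1455 × 12.6 = €7.22 thousand.

€7.22 thousand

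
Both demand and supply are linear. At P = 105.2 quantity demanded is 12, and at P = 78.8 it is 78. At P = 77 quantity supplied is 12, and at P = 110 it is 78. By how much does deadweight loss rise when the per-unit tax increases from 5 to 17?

Demand slope = (78.8 − 105.2)/(78 − 12) = −0.4, so P = 110 − 0.4Q.
Supply slope = (110 − 77)/(78 − 12) = 0.5, so P = 71 + 0.5Q.
Competitive equilibrium: 110 − 0.4Q = 71 + 0.5Q → Q* = 43.3333, P* = 92.6667.
For a per-unit tax t: ΔQ = t/0.9, so DWL = ½·t·(t/0.9) = t²/1.8.
At t = 5: DWL = 13.889. At t = 17: DWL = 160.556.
Increase = 160.556 − 13.889 = 146.67.

146.67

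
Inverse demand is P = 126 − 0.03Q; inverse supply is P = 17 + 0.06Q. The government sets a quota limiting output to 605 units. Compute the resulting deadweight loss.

16531.68

Competitive equilibrium: 126 − 0.03Q = 17 + 0.06Q → Q* = 1211.1111, P* = 89.6667.
At Q = 605: demand price = 126 − 0.03·605 = 107.85; supply price = 17 + 0.06·605 = 53.3.
ΔQ = 1211.1111 − 605 = 606.1111; wedge = 107.85 − 53.3 = 54.55.
Welfare loss = ½ × 606.1111 × 54.55 = 16531.68.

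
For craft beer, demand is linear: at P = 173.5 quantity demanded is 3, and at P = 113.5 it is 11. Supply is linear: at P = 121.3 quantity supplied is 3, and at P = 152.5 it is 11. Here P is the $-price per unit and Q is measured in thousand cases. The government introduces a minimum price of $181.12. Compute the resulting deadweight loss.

Demand slope = (113.5 − 173.5)/(11 − 3) = −7.5, so P = 196 − 7.5Q.
Supply slope = (152.5 − 121.3)/(11 − 3) = 3.9, so P = 109.6 + 3.9Q.
Competitive equilibrium: 196 − 7.5Q = 109.6 + 3.9Q → Q* = 7.5789, P* = 139.1579.
At the floor P = 181.12, quantity demanded = (196 − 181.12)/7.5 = 1.984.
Sellers' marginal cost at Q' = 1.984: 109.6 + 3.9·1.984 = 117.3376.
ΔQ = 7.5789 − 1.984 = 5.5949; wedge = 181.12 − 117.3376 = 63.7824.
DWL = ½ × 5.5949 × 63.7824 = $178.43 thousand.

$178.43 thousand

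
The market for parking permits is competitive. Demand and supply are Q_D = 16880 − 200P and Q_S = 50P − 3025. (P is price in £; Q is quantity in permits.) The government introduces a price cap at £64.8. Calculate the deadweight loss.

£6863.51

In inverse form: demand P = 84.4 − 0.005Q, supply P = 60.5 + 0.02Q.
Competitive equilibrium: 84.4 − 0.005Q = 60.5 + 0.02Q → Q* = 956, P* = 79.62.
At the ceiling P = 64.8, quantity supplied = (64.8 − 60.5)/0.02 = 215.
Willingness to pay at Q' = 215: 84.4 − 0.005·215 = 83.325.
ΔQ = 956 − 215 = 741; wedge = 83.325 − 64.8 = 18.525.
DWL = ½ × 741 × 18.525 = £6863.51.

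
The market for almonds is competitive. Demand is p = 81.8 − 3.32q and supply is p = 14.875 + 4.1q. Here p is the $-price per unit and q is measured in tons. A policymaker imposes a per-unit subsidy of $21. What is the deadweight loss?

Competitive equilibrium: 81.8 − 3.32q = 14.875 + 4.1q → q* = 9.0195, p* = 51.8551.
The subsidy lowers effective supply by 21: p = 4.1q − 6.125.
New quantity: 81.8 − 3.32q = 4.1q − 6.125 → q' = 11.8497.
Overproduction Δq = 11.8497 − 9.0195 = 2.8302; wedge = subsidy = 21.
Deadweight loss = ½ × 2.8302 × 21 = $29.72.

$29.72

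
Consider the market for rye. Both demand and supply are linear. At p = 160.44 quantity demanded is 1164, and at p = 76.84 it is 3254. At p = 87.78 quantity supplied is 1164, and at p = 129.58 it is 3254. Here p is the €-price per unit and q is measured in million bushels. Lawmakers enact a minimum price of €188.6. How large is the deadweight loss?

€110016.75 million

Demand slope = (76.84 − 160.44)/(3254 − 1164) = −0.04, so p = 207 − 0.04q.
Supply slope = (129.58 − 87.78)/(3254 − 1164) = 0.02, so p = 64.5 + 0.02q.
Competitive equilibrium: 207 − 0.04q = 64.5 + 0.02q → q* = 2375, p* = 112.
At the floor p = 188.6, quantity demanded = (207 − 188.6)/0.04 = 460.
Sellers' marginal cost at q' = 460: 64.5 + 0.02·460 = 73.7.
Δq = 2375 − 460 = 1915; wedge = 188.6 − 73.7 = 114.9.
Deadweight loss = ½ × 1915 × 114.9 = €110016.75 million.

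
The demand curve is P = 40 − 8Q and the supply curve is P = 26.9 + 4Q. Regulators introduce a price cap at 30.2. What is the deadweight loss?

0.43

Competitive equilibrium: 40 − 8Q = 26.9 + 4Q → Q* = 1.0917, P* = 31.2667.
At the ceiling P = 30.2, quantity supplied = (30.2 − 26.9)/4 = 0.825.
Willingness to pay at Q' = 0.825: 40 − 8·0.825 = 33.4.
ΔQ = 1.0917 − 0.825 = 0.2667; wedge = 33.4 − 30.2 = 3.2.
The triangle = ½ × 0.2667 × 3.2 = 0.43.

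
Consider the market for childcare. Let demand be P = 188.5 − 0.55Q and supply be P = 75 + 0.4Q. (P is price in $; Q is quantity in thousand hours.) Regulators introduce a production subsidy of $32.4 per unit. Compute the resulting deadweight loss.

$552.51 thousand

Competitive equilibrium: 188.5 − 0.55Q = 75 + 0.4Q → Q* = 119.47368, P* = 122.78947.
The subsidy lowers effective supply by 32.4: P = 42.6 + 0.4Q.
New quantity: 188.5 − 0.55Q = 42.6 + 0.4Q → Q' = 153.57895.
Overproduction ΔQ = 153.57895 − 119.47368 = 34.10527; wedge = subsidy = 32.4.
DWL = ½ × 34.10527 × 32.4 = $552.51 thousand.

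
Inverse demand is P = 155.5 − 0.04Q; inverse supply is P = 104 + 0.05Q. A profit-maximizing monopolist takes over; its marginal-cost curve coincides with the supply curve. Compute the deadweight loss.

1395

Competitive equilibrium: 155.5 − 0.04Q = 104 + 0.05Q → Q* = 572.2222, P* = 132.6111.
Marginal revenue: MR = 155.5 − 0.08Q. Set MR = MC: 155.5 − 0.08Q = 104 + 0.05Q → Q_m = 396.1538.
Price P_m = 155.5 − 0.04·396.1538 = 139.6538; MC(Q_m) = 104 + 0.05·396.1538 = 123.8077.
Competitive Q* = 572.2222, so ΔQ = 176.0684; wedge = 139.6538 − 123.8077 = 15.8461.
DWL = ½ × 176.0684 × 15.8461 = 1395.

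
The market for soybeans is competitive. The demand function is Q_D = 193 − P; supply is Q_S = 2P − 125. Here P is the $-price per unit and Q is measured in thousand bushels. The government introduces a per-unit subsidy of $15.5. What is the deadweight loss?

$80.08 thousand

In inverse form: demand P = 193 − Q, supply P = 62.5 + 0.5Q.
Competitive equilibrium: 193 − Q = 62.5 + 0.5Q → Q* = 87, P* = 106.
The subsidy lowers effective supply by 15.5: P = 47 + 0.5Q.
New quantity: 193 − Q = 47 + 0.5Q → Q' = 97.3333.
Overproduction ΔQ = 97.3333 − 87 = 10.3333; wedge = subsidy = 15.5.
DWL = ½ × 10.3333 × 15.5 = $80.08 thousand.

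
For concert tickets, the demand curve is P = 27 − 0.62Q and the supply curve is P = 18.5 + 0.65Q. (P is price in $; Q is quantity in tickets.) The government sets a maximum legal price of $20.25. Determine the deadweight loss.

$10.16

Competitive equilibrium: 27 − 0.62Q = 18.5 + 0.65Q → Q* = 6.6929, P* = 22.8504.
At the ceiling P = 20.25, quantity supplied = (20.25 − 18.5)/0.65 = 2.6923.
Willingness to pay at Q' = 2.6923: 27 − 0.62·2.6923 = 25.3308.
ΔQ = 6.6929 − 2.6923 = 4.0006; wedge = 25.3308 − 20.25 = 5.0808.
Welfare loss = ½ × 4.0006 × 5.0808 = $10.16.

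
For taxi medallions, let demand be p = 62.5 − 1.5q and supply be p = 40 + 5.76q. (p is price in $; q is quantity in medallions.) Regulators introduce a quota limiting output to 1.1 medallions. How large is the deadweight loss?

$14.51

Competitive equilibrium: 62.5 − 1.5q = 40 + 5.76q → q* = 3.0992, p* = 57.8512.
At q = 1.1: demand price = 62.5 − 1.5·1.1 = 60.85; supply price = 40 + 5.76·1.1 = 46.336.
Δq = 3.0992 − 1.1 = 1.9992; wedge = 60.85 − 46.336 = 14.514.
The triangle = ½ × 1.9992 × 14.514 = $14.51.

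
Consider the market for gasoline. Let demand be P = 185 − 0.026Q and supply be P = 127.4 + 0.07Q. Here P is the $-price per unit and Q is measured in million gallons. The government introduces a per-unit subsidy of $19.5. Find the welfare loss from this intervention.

Competitive equilibrium: 185 − 0.026Q = 127.4 + 0.07Q → Q* = 600, P* = 169.4.
The subsidy lowers effective supply by 19.5: P = 107.9 + 0.07Q.
New quantity: 185 − 0.026Q = 107.9 + 0.07Q → Q' = 803.125.
Overproduction ΔQ = 803.125 − 600 = 203.125; wedge = subsidy = 19.5.
The triangle = ½ × 203.125 × 19.5 = $1980.47 million.

$1980.47 million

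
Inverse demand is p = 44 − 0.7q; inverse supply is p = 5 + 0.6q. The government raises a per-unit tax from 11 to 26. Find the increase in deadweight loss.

213.46

Competitive equilibrium: 44 − 0.7q = 5 + 0.6q → q* = 30, p* = 23.
For a per-unit tax t: Δq = t/1.3, so DWL = ½·t·(t/1.3) = t²/2.6.
At t = 11: DWL = 46.538. At t = 26: DWL = 260.
Increase = 260 − 46.538 = 213.46.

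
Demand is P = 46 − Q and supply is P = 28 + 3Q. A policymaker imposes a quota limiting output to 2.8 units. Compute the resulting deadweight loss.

5.78

Competitive equilibrium: 46 − Q = 28 + 3Q → Q* = 4.5, P* = 41.5.
At Q = 2.8: demand price = 46 − 1·2.8 = 43.2; supply price = 28 + 3·2.8 = 36.4.
ΔQ = 4.5 − 2.8 = 1.7; wedge = 43.2 − 36.4 = 6.8.
The triangle = ½ × 1.7 × 6.8 = 5.78.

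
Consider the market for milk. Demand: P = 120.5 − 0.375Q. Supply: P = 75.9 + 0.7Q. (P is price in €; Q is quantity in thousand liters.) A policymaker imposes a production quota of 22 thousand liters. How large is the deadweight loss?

Competitive equilibrium: 120.5 − 0.375Q = 75.9 + 0.7Q → Q* = 41.4884, P* = 104.9419.
At Q = 22: demand price = 120.5 − 0.375·22 = 112.25; supply price = 75.9 + 0.7·22 = 91.3.
ΔQ = 41.4884 − 22 = 19.4884; wedge = 112.25 − 91.3 = 20.95.
DWL = ½ × 19.4884 × 20.95 = €204.14 thousand.

€204.14 thousand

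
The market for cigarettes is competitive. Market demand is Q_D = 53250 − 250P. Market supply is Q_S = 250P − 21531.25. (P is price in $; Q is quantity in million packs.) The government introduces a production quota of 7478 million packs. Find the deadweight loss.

In inverse form: demand P = 213 − 0.004Q, supply P = 86.125 + 0.004Q.
Competitive equilibrium: 213 − 0.004Q = 86.125 + 0.004Q → Q* = 15859.375, P* = 149.5625.
At Q = 7478: demand price = 213 − 0.004·7478 = 183.088; supply price = 86.125 + 0.004·7478 = 116.037.
ΔQ = 15859.375 − 7478 = 8381.375; wedge = 183.088 − 116.037 = 67.051.
Deadweight loss = ½ × 8381.375 × 67.051 = $280989.79 million.

$280989.79 million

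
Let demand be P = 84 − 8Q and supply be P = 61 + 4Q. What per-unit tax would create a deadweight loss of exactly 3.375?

Competitive equilibrium: 84 − 8Q = 61 + 4Q → Q* = 1.9167, P* = 68.6667.
A tax t gives ΔQ = t/12 and wedge t, so DWL = t²/24.
t²/24 = 3.375 → t² = 81 → t = 9.

9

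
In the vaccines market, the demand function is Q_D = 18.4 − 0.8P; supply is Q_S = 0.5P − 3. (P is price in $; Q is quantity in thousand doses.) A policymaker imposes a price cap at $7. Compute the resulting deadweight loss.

$36.37 thousand

In inverse form: demand P = 23 − 1.25Q, supply P = 6 + 2Q.
Competitive equilibrium: 23 − 1.25Q = 6 + 2Q → Q* = 5.2308, P* = 16.4615.
At the ceiling P = 7, quantity supplied = (7 − 6)/2 = 0.5.
Willingness to pay at Q' = 0.5: 23 − 1.25·0.5 = 22.375.
ΔQ = 5.2308 − 0.5 = 4.7308; wedge = 22.375 − 7 = 15.375.
Welfare loss = ½ × 4.7308 × 15.375 = $36.37 thousand.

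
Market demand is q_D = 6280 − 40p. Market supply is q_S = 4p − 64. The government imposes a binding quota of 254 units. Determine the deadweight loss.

9204.22

In inverse form: demand p = 157 − 0.025q, supply p = 16 + 0.25q.
Competitive equilibrium: 157 − 0.025q = 16 + 0.25q → q* = 512.7273, p* = 144.1818.
At q = 254: demand price = 157 − 0.025·254 = 150.65; supply price = 16 + 0.25·254 = 79.5.
Δq = 512.7273 − 254 = 258.7273; wedge = 150.65 − 79.5 = 71.15.
Deadweight loss = ½ × 258.7273 × 71.15 = 9204.22.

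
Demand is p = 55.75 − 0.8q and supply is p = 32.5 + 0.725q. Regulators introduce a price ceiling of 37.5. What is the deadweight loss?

Competitive equilibrium: 55.75 − 0.8q = 32.5 + 0.725q → q* = 15.2459, p* = 43.55328.
At the ceiling p = 37.5, quantity supplied = (37.5 − 32.5)/0.725 = 6.89655.
Willingness to pay at q' = 6.89655: 55.75 − 0.8·6.89655 = 50.23276.
Δq = 15.2459 − 6.89655 = 8.34935; wedge = 50.23276 − 37.5 = 12.73276.
Deadweight loss = ½ × 8.34935 × 12.73276 = 53.16.

53.16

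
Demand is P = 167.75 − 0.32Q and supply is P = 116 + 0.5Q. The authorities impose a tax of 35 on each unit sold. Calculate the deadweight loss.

746.95

Competitive equilibrium: 167.75 − 0.32Q = 116 + 0.5Q → Q* = 63.1098, P* = 147.5549.
With the tax, the buyer price exceeds the seller price by 35: (167.75 − 0.32Q) − (116 + 0.5Q) = 35 → Q' = 20.4268.
ΔQ = 63.1098 − 20.4268 = 42.683; the wedge equals the tax, 35.
DWL = ½ × 42.683 × 35 = 746.95.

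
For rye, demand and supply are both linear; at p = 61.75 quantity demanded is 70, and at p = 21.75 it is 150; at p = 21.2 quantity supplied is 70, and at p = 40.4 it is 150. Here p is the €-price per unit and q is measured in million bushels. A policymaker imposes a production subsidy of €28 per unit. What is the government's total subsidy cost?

Demand slope = (21.75 − 61.75)/(150 − 70) = −0.5, so p = 96.75 − 0.5q.
Supply slope = (40.4 − 21.2)/(150 − 70) = 0.24, so p = 4.4 + 0.24q.
Competitive equilibrium: 96.75 − 0.5q = 4.4 + 0.24q → q* = 124.7973, p* = 34.3514.
The subsidy lowers effective supply by 28: p = 0.24q − 23.6.
New quantity: 96.75 − 0.5q = 0.24q − 23.6 → q' = 162.6351.
Total subsidy cost = 28 × 162.6351 = €4553.78 million.

€4553.78 million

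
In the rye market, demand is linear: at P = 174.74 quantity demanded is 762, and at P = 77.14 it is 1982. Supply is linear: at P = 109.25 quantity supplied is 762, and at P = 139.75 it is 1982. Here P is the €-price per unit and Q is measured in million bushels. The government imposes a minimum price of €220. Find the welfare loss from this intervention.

Demand slope = (77.14 − 174.74)/(1982 − 762) = −0.08, so P = 235.7 − 0.08Q.
Supply slope = (139.75 − 109.25)/(1982 − 762) = 0.025, so P = 90.2 + 0.025Q.
Competitive equilibrium: 235.7 − 0.08Q = 90.2 + 0.025Q → Q* = 1385.71429, P* = 124.84286.
At the floor P = 220, quantity demanded = (235.7 − 220)/0.08 = 196.25.
Sellers' marginal cost at Q' = 196.25: 90.2 + 0.025·196.25 = 95.10625.
ΔQ = 1385.71429 − 196.25 = 1189.46429; wedge = 220 − 95.10625 = 124.89375.
DWL = ½ × 1189.46429 × 124.89375 = €74278.33 million.

€74278.33 million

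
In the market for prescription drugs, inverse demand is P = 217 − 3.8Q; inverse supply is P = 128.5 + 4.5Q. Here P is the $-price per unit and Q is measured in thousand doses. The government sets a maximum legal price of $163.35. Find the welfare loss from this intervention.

Competitive equilibrium: 217 − 3.8Q = 128.5 + 4.5Q → Q* = 10.6627, P* = 176.4819.
At the ceiling P = 163.35, quantity supplied = (163.35 − 128.5)/4.5 = 7.7444.
Willingness to pay at Q' = 7.7444: 217 − 3.8·7.7444 = 187.5713.
ΔQ = 10.6627 − 7.7444 = 2.9183; wedge = 187.5713 − 163.35 = 24.2213.
The triangle = ½ × 2.9183 × 24.2213 = $35.34 thousand.

$35.34 thousand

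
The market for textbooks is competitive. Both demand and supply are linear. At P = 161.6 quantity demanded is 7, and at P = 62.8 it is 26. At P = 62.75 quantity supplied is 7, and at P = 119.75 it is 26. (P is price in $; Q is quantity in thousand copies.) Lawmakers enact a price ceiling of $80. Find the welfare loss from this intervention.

$162.98 thousand

Demand slope = (62.8 − 161.6)/(26 − 7) = −5.2, so P = 198 − 5.2Q.
Supply slope = (119.75 − 62.75)/(26 − 7) = 3, so P = 41.75 + 3Q.
Competitive equilibrium: 198 − 5.2Q = 41.75 + 3Q → Q* = 19.0549, P* = 98.9146.
At the ceiling P = 80, quantity supplied = (80 − 41.75)/3 = 12.75.
Willingness to pay at Q' = 12.75: 198 − 5.2·12.75 = 131.7.
ΔQ = 19.0549 − 12.75 = 6.3049; wedge = 131.7 − 80 = 51.7.
The triangle = ½ × 6.3049 × 51.7 = $162.98 thousand.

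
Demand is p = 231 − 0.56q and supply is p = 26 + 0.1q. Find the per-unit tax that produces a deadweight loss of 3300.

66

Competitive equilibrium: 231 − 0.56q = 26 + 0.1q → q* = 310.6061, p* = 57.0606.
A tax t gives Δq = t/0.66 and wedge t, so DWL = t²/1.32.
t²/1.32 = 3300 → t² = 4356 → t = 66.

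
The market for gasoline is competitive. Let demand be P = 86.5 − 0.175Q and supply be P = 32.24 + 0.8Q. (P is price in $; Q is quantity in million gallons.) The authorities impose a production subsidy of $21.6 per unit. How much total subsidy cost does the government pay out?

Competitive equilibrium: 86.5 − 0.175Q = 32.24 + 0.8Q → Q* = 55.6513, P* = 76.761.
The subsidy lowers effective supply by 21.6: P = 10.64 + 0.8Q.
New quantity: 86.5 − 0.175Q = 10.64 + 0.8Q → Q' = 77.8051.
Total subsidy cost = 21.6 × 77.8051 = $1680.59 million.

$1680.59 million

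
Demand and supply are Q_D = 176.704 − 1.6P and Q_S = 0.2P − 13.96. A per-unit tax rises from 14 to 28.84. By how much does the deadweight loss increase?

56.51

In inverse form: demand P = 110.44 − 0.625Q, supply P = 69.8 + 5Q.
Competitive equilibrium: 110.44 − 0.625Q = 69.8 + 5Q → Q* = 7.2249, P* = 105.9244.
For a per-unit tax t: ΔQ = t/5.625, so DWL = ½·t·(t/5.625) = t²/11.25.
At t = 14: DWL = 17.422. At t = 28.84: DWL = 73.933.
Increase = 73.933 − 17.422 = 56.51.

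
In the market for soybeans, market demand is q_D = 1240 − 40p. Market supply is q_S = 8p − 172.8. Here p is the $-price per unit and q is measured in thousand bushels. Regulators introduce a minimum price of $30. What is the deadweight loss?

In inverse form: demand p = 31 − 0.025q, supply p = 21.6 + 0.125q.
Competitive equilibrium: 31 − 0.025q = 21.6 + 0.125q → q* = 62.6667, p* = 29.4333.
At the floor p = 30, quantity demanded = (31 − 30)/0.025 = 40.
Sellers' marginal cost at q' = 40: 21.6 + 0.125·40 = 26.6.
Δq = 62.6667 − 40 = 22.6667; wedge = 30 − 26.6 = 3.4.
Deadweight loss = ½ × 22.6667 × 3.4 = $38.53 thousand.

$38.53 thousand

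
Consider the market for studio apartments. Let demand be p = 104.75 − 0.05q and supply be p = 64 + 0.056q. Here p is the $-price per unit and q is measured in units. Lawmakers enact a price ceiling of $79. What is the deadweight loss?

Competitive equilibrium: 104.75 − 0.05q = 64 + 0.056q → q* = 384.434, p* = 85.5283.
At the ceiling p = 79, quantity supplied = (79 − 64)/0.056 = 267.8571.
Willingness to pay at q' = 267.8571: 104.75 − 0.05·267.8571 = 91.3571.
Δq = 384.434 − 267.8571 = 116.5769; wedge = 91.3571 − 79 = 12.3571.
Deadweight loss = ½ × 116.5769 × 12.3571 = $720.28.

$720.28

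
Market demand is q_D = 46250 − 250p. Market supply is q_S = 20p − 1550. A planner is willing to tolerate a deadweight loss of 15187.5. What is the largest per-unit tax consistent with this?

In inverse form: demand p = 185 − 0.004q, supply p = 77.5 + 0.05q.
Competitive equilibrium: 185 − 0.004q = 77.5 + 0.05q → q* = 1990.7407, p* = 177.037.
A tax t gives Δq = t/0.054 and wedge t, so DWL = t²/0.108.
t²/0.108 = 15187.5 → t² = 1640.25 → t = 40.5.

40.5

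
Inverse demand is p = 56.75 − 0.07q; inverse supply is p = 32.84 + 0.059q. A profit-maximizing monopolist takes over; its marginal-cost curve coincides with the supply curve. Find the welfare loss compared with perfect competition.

274.18

Competitive equilibrium: 56.75 − 0.07q = 32.84 + 0.059q → q* = 185.34884, p* = 43.77558.
Marginal revenue: MR = 56.75 − 0.14q. Set MR = MC: 56.75 − 0.14q = 32.84 + 0.059q → q_m = 120.15075.
Price p_m = 56.75 − 0.07·120.15075 = 48.33945; MC(q_m) = 32.84 + 0.059·120.15075 = 39.92889.
Competitive q* = 185.34884, so Δq = 65.19809; wedge = 48.33945 − 39.92889 = 8.41056.
The triangle = ½ × 65.19809 × 8.41056 = 274.18.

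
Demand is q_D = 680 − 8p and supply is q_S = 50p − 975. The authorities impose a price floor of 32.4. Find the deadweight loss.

In inverse form: demand p = 85 − 0.125q, supply p = 19.5 + 0.02q.
Competitive equilibrium: 85 − 0.125q = 19.5 + 0.02q → q* = 451.7241, p* = 28.5345.
At the floor p = 32.4, quantity demanded = (85 − 32.4)/0.125 = 420.8.
Sellers' marginal cost at q' = 420.8: 19.5 + 0.02·420.8 = 27.916.
Δq = 451.7241 − 420.8 = 30.9241; wedge = 32.4 − 27.916 = 4.484.
Welfare loss = ½ × 30.9241 × 4.484 = 69.33.

69.33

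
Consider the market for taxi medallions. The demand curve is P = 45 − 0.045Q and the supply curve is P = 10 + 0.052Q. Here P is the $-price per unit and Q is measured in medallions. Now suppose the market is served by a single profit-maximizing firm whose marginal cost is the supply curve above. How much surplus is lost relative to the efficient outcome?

$634.14

Competitive equilibrium: 45 − 0.045Q = 10 + 0.052Q → Q* = 360.82474, P* = 28.76289.
Marginal revenue: MR = 45 − 0.09Q. Set MR = MC: 45 − 0.09Q = 10 + 0.052Q → Q_m = 246.47887.
Price P_m = 45 − 0.045·246.47887 = 33.90845; MC(Q_m) = 10 + 0.052·246.47887 = 22.8169.
Competitive Q* = 360.82474, so ΔQ = 114.34587; wedge = 33.90845 − 22.8169 = 11.09155.
DWL = ½ × 114.34587 × 11.09155 = $634.14.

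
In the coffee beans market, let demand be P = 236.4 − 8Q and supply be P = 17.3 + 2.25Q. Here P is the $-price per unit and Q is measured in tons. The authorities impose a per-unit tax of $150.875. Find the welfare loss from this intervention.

$1110.40

Competitive equilibrium: 236.4 − 8Q = 17.3 + 2.25Q → Q* = 21.3756, P* = 65.3951.
With the tax, the buyer price exceeds the seller price by 150.875: (236.4 − 8Q) − (17.3 + 2.25Q) = 150.875 → Q' = 6.6561.
ΔQ = 21.3756 − 6.6561 = 14.7195; the wedge equals the tax, 150.875.
Welfare loss = ½ × 14.7195 × 150.875 = $1110.40.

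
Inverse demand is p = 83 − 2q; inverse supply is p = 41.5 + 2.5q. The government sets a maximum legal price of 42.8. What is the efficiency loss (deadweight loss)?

170.39

Competitive equilibrium: 83 − 2q = 41.5 + 2.5q → q* = 9.2222, p* = 64.5556.
At the ceiling p = 42.8, quantity supplied = (42.8 − 41.5)/2.5 = 0.52.
Willingness to pay at q' = 0.52: 83 − 2·0.52 = 81.96.
Δq = 9.2222 − 0.52 = 8.7022; wedge = 81.96 − 42.8 = 39.16.
Welfare loss = ½ × 8.7022 × 39.16 = 170.39.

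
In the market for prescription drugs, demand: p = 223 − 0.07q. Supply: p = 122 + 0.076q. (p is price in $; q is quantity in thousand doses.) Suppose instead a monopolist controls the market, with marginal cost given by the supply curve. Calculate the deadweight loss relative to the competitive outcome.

Competitive equilibrium: 223 − 0.07q = 122 + 0.076q → q* = 691.7808, p* = 174.5753.
Marginal revenue: MR = 223 − 0.14q. Set MR = MC: 223 − 0.14q = 122 + 0.076q → q_m = 467.5926.
Price p_m = 223 − 0.07·467.5926 = 190.2685; MC(q_m) = 122 + 0.076·467.5926 = 157.537.
Competitive q* = 691.7808, so Δq = 224.1882; wedge = 190.2685 − 157.537 = 32.7315.
Deadweight loss = ½ × 224.1882 × 32.7315 = $3669.01 thousand.

$3669.01 thousand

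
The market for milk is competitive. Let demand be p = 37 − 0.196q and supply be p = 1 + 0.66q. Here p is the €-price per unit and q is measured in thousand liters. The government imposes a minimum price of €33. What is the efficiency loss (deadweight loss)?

Competitive equilibrium: 37 − 0.196q = 1 + 0.66q → q* = 42.0561, p* = 28.757.
At the floor p = 33, quantity demanded = (37 − 33)/0.196 = 20.4082.
Sellers' marginal cost at q' = 20.4082: 1 + 0.66·20.4082 = 14.4694.
Δq = 42.0561 − 20.4082 = 21.6479; wedge = 33 − 14.4694 = 18.5306.
Deadweight loss = ½ × 21.6479 × 18.5306 = €200.57 thousand.

€200.57 thousand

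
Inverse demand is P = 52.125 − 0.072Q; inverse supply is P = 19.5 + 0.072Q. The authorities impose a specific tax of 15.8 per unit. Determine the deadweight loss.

866.81

Competitive equilibrium: 52.125 − 0.072Q = 19.5 + 0.072Q → Q* = 226.5625, P* = 35.8125.
With the tax, the buyer price exceeds the seller price by 15.8: (52.125 − 0.072Q) − (19.5 + 0.072Q) = 15.8 → Q' = 116.8403.
ΔQ = 226.5625 − 116.8403 = 109.7222; the wedge equals the tax, 15.8.
The triangle = ½ × 109.7222 × 15.8 = 866.81.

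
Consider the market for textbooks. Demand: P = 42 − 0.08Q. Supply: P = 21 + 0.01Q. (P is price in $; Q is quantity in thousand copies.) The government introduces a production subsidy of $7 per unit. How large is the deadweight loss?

$272.22 thousand

Competitive equilibrium: 42 − 0.08Q = 21 + 0.01Q → Q* = 233.3333, P* = 23.3333.
The subsidy lowers effective supply by 7: P = 14 + 0.01Q.
New quantity: 42 − 0.08Q = 14 + 0.01Q → Q' = 311.1111.
Overproduction ΔQ = 311.1111 − 233.3333 = 77.7778; wedge = subsidy = 7.
Welfare loss = ½ × 77.7778 × 7 = $272.22 thousand.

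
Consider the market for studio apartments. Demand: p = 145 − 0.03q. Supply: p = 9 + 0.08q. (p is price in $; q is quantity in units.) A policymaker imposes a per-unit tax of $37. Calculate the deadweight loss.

$6222.73

Competitive equilibrium: 145 − 0.03q = 9 + 0.08q → q* = 1236.3636, p* = 107.9091.
With the tax, the buyer price exceeds the seller price by 37: (145 − 0.03q) − (9 + 0.08q) = 37 → q' = 900.
Δq = 1236.3636 − 900 = 336.3636; the wedge equals the tax, 37.
Welfare loss = ½ × 336.3636 × 37 = $6222.73.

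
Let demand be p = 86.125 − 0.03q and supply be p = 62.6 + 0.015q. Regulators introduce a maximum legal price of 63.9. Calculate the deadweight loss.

Competitive equilibrium: 86.125 − 0.03q = 62.6 + 0.015q → q* = 522.7778, p* = 70.4417.
At the ceiling p = 63.9, quantity supplied = (63.9 − 62.6)/0.015 = 86.6667.
Willingness to pay at q' = 86.6667: 86.125 − 0.03·86.6667 = 83.525.
Δq = 522.7778 − 86.6667 = 436.1111; wedge = 83.525 − 63.9 = 19.625.
DWL = ½ × 436.1111 × 19.625 = 4279.34.

4279.34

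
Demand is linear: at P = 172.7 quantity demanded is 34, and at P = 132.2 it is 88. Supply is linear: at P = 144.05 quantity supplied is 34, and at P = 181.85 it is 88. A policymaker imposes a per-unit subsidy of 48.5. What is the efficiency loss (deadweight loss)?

811.12

Demand slope = (132.2 − 172.7)/(88 − 34) = −0.75, so P = 198.2 − 0.75Q.
Supply slope = (181.85 − 144.05)/(88 − 34) = 0.7, so P = 120.25 + 0.7Q.
Competitive equilibrium: 198.2 − 0.75Q = 120.25 + 0.7Q → Q* = 53.7586, P* = 157.881.
The subsidy lowers effective supply by 48.5: P = 71.75 + 0.7Q.
New quantity: 198.2 − 0.75Q = 71.75 + 0.7Q → Q' = 87.2069.
Overproduction ΔQ = 87.2069 − 53.7586 = 33.4483; wedge = subsidy = 48.5.
Welfare loss = ½ × 33.4483 × 48.5 = 811.12.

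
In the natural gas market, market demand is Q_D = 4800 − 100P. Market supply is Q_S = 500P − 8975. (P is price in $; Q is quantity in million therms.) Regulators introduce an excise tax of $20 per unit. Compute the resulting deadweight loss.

$16666.67 million

In inverse form: demand P = 48 − 0.01Q, supply P = 17.95 + 0.002Q.
Competitive equilibrium: 48 − 0.01Q = 17.95 + 0.002Q → Q* = 2504.1667, P* = 22.9583.
With the tax, the buyer price exceeds the seller price by 20: (48 − 0.01Q) − (17.95 + 0.002Q) = 20 → Q' = 837.5.
ΔQ = 2504.1667 − 837.5 = 1666.6667; the wedge equals the tax, 20.
The triangle = ½ × 1666.6667 × 20 = $16666.67 million.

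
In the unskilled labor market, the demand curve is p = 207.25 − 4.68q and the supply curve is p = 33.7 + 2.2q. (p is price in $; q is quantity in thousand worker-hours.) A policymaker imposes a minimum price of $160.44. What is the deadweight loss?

Competitive equilibrium: 207.25 − 4.68q = 33.7 + 2.2q → q* = 25.2253, p* = 89.1956.
At the floor p = 160.44, quantity demanded = (207.25 − 160.44)/4.68 = 10.0021.
Sellers' marginal cost at q' = 10.0021: 33.7 + 2.2·10.0021 = 55.7046.
Δq = 25.2253 − 10.0021 = 15.2232; wedge = 160.44 − 55.7046 = 104.7354.
Deadweight loss = ½ × 15.2232 × 104.7354 = $797.20 thousand.

$797.20 thousand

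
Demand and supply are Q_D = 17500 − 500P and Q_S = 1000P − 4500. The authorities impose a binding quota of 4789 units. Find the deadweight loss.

In inverse form: demand P = 35 − 0.002Q, supply P = 4.5 + 0.001Q.
Competitive equilibrium: 35 − 0.002Q = 4.5 + 0.001Q → Q* = 10166.6667, P* = 14.6667.
At Q = 4789: demand price = 35 − 0.002·4789 = 25.422; supply price = 4.5 + 0.001·4789 = 9.289.
ΔQ = 10166.6667 − 4789 = 5377.6667; wedge = 25.422 − 9.289 = 16.133.
DWL = ½ × 5377.6667 × 16.133 = 43378.95.

43378.95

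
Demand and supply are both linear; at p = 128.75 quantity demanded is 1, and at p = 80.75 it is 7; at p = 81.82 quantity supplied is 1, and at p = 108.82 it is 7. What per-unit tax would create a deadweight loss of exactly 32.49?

28.5

Demand slope = (80.75 − 128.75)/(7 − 1) = −8, so p = 136.75 − 8q.
Supply slope = (108.82 − 81.82)/(7 − 1) = 4.5, so p = 77.32 + 4.5q.
Competitive equilibrium: 136.75 − 8q = 77.32 + 4.5q → q* = 4.7544, p* = 98.7148.
A tax t gives Δq = t/12.5 and wedge t, so DWL = t²/25.
t²/25 = 32.49 → t² = 812.25 → t = 28.5.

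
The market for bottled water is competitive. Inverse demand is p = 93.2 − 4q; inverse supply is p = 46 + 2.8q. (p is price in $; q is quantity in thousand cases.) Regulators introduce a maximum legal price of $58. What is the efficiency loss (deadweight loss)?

Competitive equilibrium: 93.2 − 4q = 46 + 2.8q → q* = 6.9412, p* = 65.4353.
At the ceiling p = 58, quantity supplied = (58 − 46)/2.8 = 4.2857.
Willingness to pay at q' = 4.2857: 93.2 − 4·4.2857 = 76.0572.
Δq = 6.9412 − 4.2857 = 2.6555; wedge = 76.0572 − 58 = 18.0572.
DWL = ½ × 2.6555 × 18.0572 = $23.98 thousand.

$23.98 thousand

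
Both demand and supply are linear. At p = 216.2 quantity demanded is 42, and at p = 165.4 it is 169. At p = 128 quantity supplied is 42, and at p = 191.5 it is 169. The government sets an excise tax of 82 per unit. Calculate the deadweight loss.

3735.56

Demand slope = (165.4 − 216.2)/(169 − 42) = −0.4, so p = 233 − 0.4q.
Supply slope = (191.5 − 128)/(169 − 42) = 0.5, so p = 107 + 0.5q.
Competitive equilibrium: 233 − 0.4q = 107 + 0.5q → q* = 140, p* = 177.
With the tax, the buyer price exceeds the seller price by 82: (233 − 0.4q) − (107 + 0.5q) = 82 → q' = 48.8889.
Δq = 140 − 48.8889 = 91.1111; the wedge equals the tax, 82.
DWL = ½ × 91.1111 × 82 = 3735.56.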